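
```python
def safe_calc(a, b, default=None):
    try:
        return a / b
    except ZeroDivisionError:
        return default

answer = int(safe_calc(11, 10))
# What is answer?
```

Step-by-step execution trace:
1. `safe_calc(11, 10)` enters try: `return 11 / 10` → returns 1.1. No exception raised.
2. `except ZeroDivisionError` is skipped.
3. `int(1.1)` → 1 → answer = 1.
Result: 1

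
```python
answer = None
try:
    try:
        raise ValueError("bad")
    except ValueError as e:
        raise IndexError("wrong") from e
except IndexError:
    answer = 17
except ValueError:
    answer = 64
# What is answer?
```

Step-by-step execution trace:
1. Inner try raises ValueError; inner `except ValueError as e` catches it.
2. `raise IndexError(...) from e` raises IndexError (ValueError is attached as __cause__, but only IndexError is active).
3. Outer `except IndexError` matches → answer = 17.
4. `except ValueError` is not reached.
Result: 17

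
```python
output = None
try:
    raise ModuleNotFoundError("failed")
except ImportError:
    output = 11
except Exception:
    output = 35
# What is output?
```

Step-by-step execution trace:
1. `raise ModuleNotFoundError(...)` raises ModuleNotFoundError.
2. `except ImportError` matches (ModuleNotFoundError is a subclass of ImportError) → output = 11.
3. `except Exception` is not reached.
Result: 11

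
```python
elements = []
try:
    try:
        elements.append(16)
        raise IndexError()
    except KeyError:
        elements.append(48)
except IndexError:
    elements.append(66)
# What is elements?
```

Step-by-step execution trace:
1. Inner try: `elements.append(16)` → elements = [16].
2. `raise IndexError()` raises IndexError.
3. Inner `except KeyError` does not match IndexError; exception propagates to outer try.
4. Outer `except IndexError` matches → `elements.append(66)` → elements = [16, 66].
Result: [16, 66]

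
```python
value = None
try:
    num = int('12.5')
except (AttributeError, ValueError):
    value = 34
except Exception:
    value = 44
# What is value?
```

Step-by-step execution trace:
1. `num = int('12.5')` raises ValueError.
2. `except (AttributeError, ValueError)` matches (ValueError is in the tuple) → value = 34.
3. `except Exception` is not reached.
Result: 34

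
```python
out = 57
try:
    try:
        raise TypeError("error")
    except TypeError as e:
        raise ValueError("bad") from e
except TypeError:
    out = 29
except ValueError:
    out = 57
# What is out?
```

Step-by-step execution trace:
1. Inner try raises TypeError; inner `except TypeError as e` catches it.
2. `raise ValueError(...) from e` raises ValueError (TypeError is attached as __cause__, but only ValueError is active).
3. Outer `except TypeError` does not match ValueError; skipped.
4. Outer `except ValueError` matches → out = 57.
Result: 57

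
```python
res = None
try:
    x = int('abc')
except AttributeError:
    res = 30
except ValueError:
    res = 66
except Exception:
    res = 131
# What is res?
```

Step-by-step execution trace:
1. `x = int('abc')` raises ValueError.
2. `except AttributeError` does not match ValueError; skipped.
3. `except ValueError` matches → res = 66.
4. Remaining except clauses are skipped.
Result: 66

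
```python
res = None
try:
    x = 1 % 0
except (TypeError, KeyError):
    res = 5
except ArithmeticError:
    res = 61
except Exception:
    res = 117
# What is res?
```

Step-by-step execution trace:
1. `x = 1 % 0` raises ZeroDivisionError.
2. `except (TypeError, KeyError)` does not match ZeroDivisionError; skipped.
3. `except ArithmeticError` matches (ZeroDivisionError is a subclass of ArithmeticError) → res = 61.
4. `except Exception` is not reached.
Result: 61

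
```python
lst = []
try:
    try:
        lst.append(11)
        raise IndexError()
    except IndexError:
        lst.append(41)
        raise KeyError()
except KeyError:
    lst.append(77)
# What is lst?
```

Step-by-step execution trace:
1. Inner try: `lst.append(11)` → lst = [11].
2. `raise IndexError()` raises IndexError.
3. Inner `except IndexError` matches → `lst.append(41)` → lst = [11, 41].
4. `raise KeyError()` raises KeyError; propagates to outer try.
5. Outer `except KeyError` matches → `lst.append(77)` → lst = [11, 41, 77].
Result: [11, 41, 77]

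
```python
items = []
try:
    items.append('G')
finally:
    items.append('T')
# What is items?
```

Step-by-step execution trace:
1. try: `items.append('G')` → items = ['G'].
2. The try body completes without raising.
3. finally always runs: `items.append('T')` → items = ['G', 'T'].
Result: ['G', 'T']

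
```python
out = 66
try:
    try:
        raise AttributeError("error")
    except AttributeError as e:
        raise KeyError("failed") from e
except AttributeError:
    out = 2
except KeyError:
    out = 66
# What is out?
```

Step-by-step execution trace:
1. Inner try raises AttributeError; inner `except AttributeError as e` catches it.
2. `raise KeyError(...) from e` raises KeyError (AttributeError is attached as __cause__, but only KeyError is active).
3. Outer `except AttributeError` does not match KeyError; skipped.
4. Outer `except KeyError` matches → out = 66.
Result: 66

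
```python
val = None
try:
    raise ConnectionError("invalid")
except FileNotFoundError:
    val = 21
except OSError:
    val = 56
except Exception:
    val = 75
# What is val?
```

Step-by-step execution trace:
1. `raise ConnectionError(...)` raises ConnectionError.
2. `except FileNotFoundError` does not match (ConnectionError is not a subclass of FileNotFoundError); skipped.
3. `except OSError` matches (ConnectionError is a subclass of OSError) → val = 56.
4. `except Exception` is not reached.
Result: 56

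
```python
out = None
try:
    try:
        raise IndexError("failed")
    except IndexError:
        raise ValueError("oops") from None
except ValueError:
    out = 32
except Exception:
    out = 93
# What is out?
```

Step-by-step execution trace:
1. Inner try raises IndexError; inner `except IndexError` catches it.
2. `raise ValueError(...) from None` raises ValueError (from None suppresses __context__, but the active exception is still ValueError).
3. Outer `except ValueError` matches → out = 32.
4. `except Exception` is not reached.
Result: 32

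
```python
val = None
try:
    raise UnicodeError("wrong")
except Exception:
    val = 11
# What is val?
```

Step-by-step execution trace:
1. `raise UnicodeError(...)` raises UnicodeError.
2. `except Exception` matches (UnicodeError is a subclass of Exception) → val = 11.
Result: 11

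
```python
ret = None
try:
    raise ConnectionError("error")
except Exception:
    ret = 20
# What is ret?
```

Step-by-step execution trace:
1. `raise ConnectionError(...)` raises ConnectionError.
2. `except Exception` matches (ConnectionError is a subclass of Exception) → ret = 20.
Result: 20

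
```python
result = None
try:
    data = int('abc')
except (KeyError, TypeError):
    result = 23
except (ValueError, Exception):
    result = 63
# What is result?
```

Step-by-step execution trace:
1. `data = int('abc')` raises ValueError.
2. `except (KeyError, TypeError)` does not match ValueError; skipped.
3. `except (ValueError, Exception)` matches (ValueError is in the tuple) → result = 63.
Result: 63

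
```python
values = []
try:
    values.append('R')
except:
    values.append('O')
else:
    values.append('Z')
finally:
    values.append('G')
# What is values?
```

Step-by-step execution trace:
1. try: `values.append('R')` → values = ['R']. No exception raised.
2. `except` is skipped.
3. `else` runs: `values.append('Z')` → values = ['R', 'Z'].
4. `finally` always runs: `values.append('G')` → values = ['R', 'Z', 'G'].
Result: ['R', 'Z', 'G']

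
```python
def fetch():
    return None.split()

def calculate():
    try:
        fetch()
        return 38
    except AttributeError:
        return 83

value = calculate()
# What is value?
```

Step-by-step execution trace:
1. `calculate()` calls `fetch()`.
2. `fetch()` evaluates `None.split()`, which raises AttributeError; it propagates to the caller.
3. `return 38` is not reached.
4. `except AttributeError` in calculate matches → returns 83.
5. value = 83.
Result: 83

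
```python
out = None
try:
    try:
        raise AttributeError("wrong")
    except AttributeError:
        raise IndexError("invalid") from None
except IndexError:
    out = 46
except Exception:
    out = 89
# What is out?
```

Step-by-step execution trace:
1. Inner try raises AttributeError; inner `except AttributeError` catches it.
2. `raise IndexError(...) from None` raises IndexError (from None suppresses __context__, but the active exception is still IndexError).
3. Outer `except IndexError` matches → out = 46.
4. `except Exception` is not reached.
Result: 46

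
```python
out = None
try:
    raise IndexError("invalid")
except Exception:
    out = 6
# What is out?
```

Step-by-step execution trace:
1. `raise IndexError(...)` raises IndexError.
2. `except Exception` matches (IndexError is a subclass of Exception) → out = 6.
Result: 6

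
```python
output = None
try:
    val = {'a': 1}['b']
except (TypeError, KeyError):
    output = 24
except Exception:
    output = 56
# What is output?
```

Step-by-step execution trace:
1. `val = {'a': 1}['b']` raises KeyError.
2. `except (TypeError, KeyError)` matches (KeyError is in the tuple) → output = 24.
3. `except Exception` is not reached.
Result: 24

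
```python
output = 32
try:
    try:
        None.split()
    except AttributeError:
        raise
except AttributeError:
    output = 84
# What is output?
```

Step-by-step execution trace:
1. Inner try: `None.split()` raises AttributeError.
2. Inner `except AttributeError` matches; bare `raise` re-raises the same AttributeError.
3. Outer `except AttributeError` matches → output = 84.
Result: 84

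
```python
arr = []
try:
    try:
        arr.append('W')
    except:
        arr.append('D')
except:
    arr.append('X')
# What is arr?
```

Step-by-step execution trace:
1. Inner try: `arr.append('W')` → arr = ['W']. No exception raised.
2. Inner `except` is skipped.
3. Inner try completes normally; outer `except` is skipped.
Result: ['W']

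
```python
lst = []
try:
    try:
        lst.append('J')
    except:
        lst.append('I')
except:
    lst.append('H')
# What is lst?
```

Step-by-step execution trace:
1. Inner try: `lst.append('J')` → lst = ['J']. No exception raised.
2. Inner `except` is skipped.
3. Inner try completes normally; outer `except` is skipped.
Result: ['J']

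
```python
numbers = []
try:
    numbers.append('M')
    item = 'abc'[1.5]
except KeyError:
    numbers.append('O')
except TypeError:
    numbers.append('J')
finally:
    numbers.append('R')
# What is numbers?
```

Step-by-step execution trace:
1. try: `numbers.append('M')` → numbers = ['M'].
2. `item = 'abc'[1.5]` raises TypeError.
3. `except KeyError` does not match TypeError; skipped.
4. `except TypeError` matches → `numbers.append('J')` → numbers = ['M', 'J'].
5. finally always runs: `numbers.append('R')` → numbers = ['M', 'J', 'R'].
Result: ['M', 'J', 'R']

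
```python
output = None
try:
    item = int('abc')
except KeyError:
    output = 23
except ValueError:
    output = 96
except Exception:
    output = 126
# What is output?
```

Step-by-step execution trace:
1. `item = int('abc')` raises ValueError.
2. `except KeyError` does not match ValueError; skipped.
3. `except ValueError` matches → output = 96.
4. Remaining except clauses are skipped.
Result: 96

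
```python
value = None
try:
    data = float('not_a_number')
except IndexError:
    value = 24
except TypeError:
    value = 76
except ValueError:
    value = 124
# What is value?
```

Step-by-step execution trace:
1. `data = float('not_a_number')` raises ValueError.
2. `except IndexError` does not match ValueError; skipped.
3. `except TypeError` does not match ValueError; skipped.
4. `except ValueError` matches → value = 124.
Result: 124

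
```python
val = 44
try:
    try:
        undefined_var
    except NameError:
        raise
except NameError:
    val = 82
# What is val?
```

Step-by-step execution trace:
1. Inner try: `undefined_var` raises NameError.
2. Inner `except NameError` matches; bare `raise` re-raises the same NameError.
3. Outer `except NameError` matches → val = 82.
Result: 82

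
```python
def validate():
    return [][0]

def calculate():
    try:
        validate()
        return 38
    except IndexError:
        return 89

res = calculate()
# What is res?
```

Step-by-step execution trace:
1. `calculate()` calls `validate()`.
2. `validate()` evaluates `[][0]`, which raises IndexError; it propagates to the caller.
3. `return 38` is not reached.
4. `except IndexError` in calculate matches → returns 89.
5. res = 89.
Result: 89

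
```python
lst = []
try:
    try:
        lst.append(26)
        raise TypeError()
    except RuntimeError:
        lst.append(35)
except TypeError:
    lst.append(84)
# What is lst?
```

Step-by-step execution trace:
1. Inner try: `lst.append(26)` → lst = [26].
2. `raise TypeError()` raises TypeError.
3. Inner `except RuntimeError` does not match TypeError; exception propagates to outer try.
4. Outer `except TypeError` matches → `lst.append(84)` → lst = [26, 84].
Result: [26, 84]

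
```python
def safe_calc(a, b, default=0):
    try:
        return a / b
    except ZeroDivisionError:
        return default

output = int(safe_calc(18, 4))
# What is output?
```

Step-by-step execution trace:
1. `safe_calc(18, 4)` enters try: `return 18 / 4` → returns 4.5. No exception raised.
2. `except ZeroDivisionError` is skipped.
3. `int(4.5)` → 4 → output = 4.
Result: 4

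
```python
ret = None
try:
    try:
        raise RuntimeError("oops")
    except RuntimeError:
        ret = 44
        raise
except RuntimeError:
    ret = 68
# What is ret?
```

Step-by-step execution trace:
1. Inner try: `raise RuntimeError("oops")` raises RuntimeError.
2. Inner `except RuntimeError` matches → ret = 44.
3. bare `raise` re-raises the same RuntimeError.
4. Outer `except RuntimeError` matches → ret = 68.
Result: 68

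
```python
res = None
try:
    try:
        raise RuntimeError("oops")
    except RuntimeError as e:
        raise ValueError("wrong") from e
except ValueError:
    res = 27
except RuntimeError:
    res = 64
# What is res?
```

Step-by-step execution trace:
1. Inner try raises RuntimeError; inner `except RuntimeError as e` catches it.
2. `raise ValueError(...) from e` raises ValueError (RuntimeError is attached as __cause__, but only ValueError is active).
3. Outer `except ValueError` matches → res = 27.
4. `except RuntimeError` is not reached.
Result: 27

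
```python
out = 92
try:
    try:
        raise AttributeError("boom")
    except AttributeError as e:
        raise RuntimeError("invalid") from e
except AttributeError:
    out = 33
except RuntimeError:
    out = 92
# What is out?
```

Step-by-step execution trace:
1. Inner try raises AttributeError; inner `except AttributeError as e` catches it.
2. `raise RuntimeError(...) from e` raises RuntimeError (AttributeError is attached as __cause__, but only RuntimeError is active).
3. Outer `except AttributeError` does not match RuntimeError; skipped.
4. Outer `except RuntimeError` matches → out = 92.
Result: 92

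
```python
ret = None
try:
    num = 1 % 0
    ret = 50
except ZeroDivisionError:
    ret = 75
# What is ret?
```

Step-by-step execution trace:
1. `num = 1 % 0` raises ZeroDivisionError.
2. `ret = 50` is not reached.
3. `except ZeroDivisionError` matches → ret = 75.
Result: 75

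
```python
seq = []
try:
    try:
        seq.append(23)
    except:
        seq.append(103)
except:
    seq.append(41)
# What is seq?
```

Step-by-step execution trace:
1. Inner try: `seq.append(23)` → seq = [23]. No exception raised.
2. Inner `except` is skipped.
3. Inner try completes normally; outer `except` is skipped.
Result: [23]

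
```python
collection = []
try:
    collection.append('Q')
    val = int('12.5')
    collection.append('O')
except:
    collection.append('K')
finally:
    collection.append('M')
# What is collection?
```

Step-by-step execution trace:
1. try: `collection.append('Q')` → collection = ['Q'].
2. `val = int('12.5')` raises ValueError; `collection.append('O')` is not reached.
3. bare `except` matches → `collection.append('K')` → collection = ['Q', 'K'].
4. finally always runs: `collection.append('M')` → collection = ['Q', 'K', 'M'].
Result: ['Q', 'K', 'M']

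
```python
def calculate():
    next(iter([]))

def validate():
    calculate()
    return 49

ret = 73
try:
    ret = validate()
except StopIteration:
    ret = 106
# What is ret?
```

Step-by-step execution trace:
1. ret starts at 73.
2. try: `validate()` calls `calculate()`.
3. `calculate()` evaluates `next(iter([]))`, which raises StopIteration; it propagates through validate (uncaught).
4. `return 49` in validate is not reached; the assignment to ret does not complete.
5. `except StopIteration` matches → ret = 106.
Result: 106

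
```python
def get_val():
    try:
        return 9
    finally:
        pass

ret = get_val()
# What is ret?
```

Step-by-step execution trace:
1. `get_val()` enters try: `return 9` sets pending return value 9.
2. Before returning, `finally: pass` runs (no effect).
3. get_val() returns 9 → ret = 9.
Result: 9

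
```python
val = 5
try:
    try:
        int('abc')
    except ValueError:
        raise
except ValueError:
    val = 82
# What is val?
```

Step-by-step execution trace:
1. Inner try: `int('abc')` raises ValueError.
2. Inner `except ValueError` matches; bare `raise` re-raises the same ValueError.
3. Outer `except ValueError` matches → val = 82.
Result: 82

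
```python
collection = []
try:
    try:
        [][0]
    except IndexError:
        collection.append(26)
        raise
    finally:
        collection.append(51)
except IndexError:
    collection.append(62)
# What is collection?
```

Step-by-step execution trace:
1. Inner try: `[][0]` raises IndexError.
2. Inner `except IndexError` matches → `collection.append(26)` → collection = [26].
3. bare `raise` re-raises IndexError.
4. Inner `finally` runs during unwinding: `collection.append(51)` → collection = [26, 51].
5. Outer `except IndexError` matches → `collection.append(62)` → collection = [26, 51, 62].
Result: [26, 51, 62]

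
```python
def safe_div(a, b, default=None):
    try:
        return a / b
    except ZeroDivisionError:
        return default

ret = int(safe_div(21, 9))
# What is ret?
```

Step-by-step execution trace:
1. `safe_div(21, 9)` enters try: `return 21 / 9` → returns 2.3333333333333335. No exception raised.
2. `except ZeroDivisionError` is skipped.
3. `int(2.3333333333333335)` → 2 → ret = 2.
Result: 2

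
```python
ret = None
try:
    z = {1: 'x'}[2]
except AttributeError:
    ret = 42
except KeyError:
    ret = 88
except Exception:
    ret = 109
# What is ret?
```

Step-by-step execution trace:
1. `z = {1: 'x'}[2]` raises KeyError.
2. `except AttributeError` does not match KeyError; skipped.
3. `except KeyError` matches → ret = 88.
4. Remaining except clauses are skipped.
Result: 88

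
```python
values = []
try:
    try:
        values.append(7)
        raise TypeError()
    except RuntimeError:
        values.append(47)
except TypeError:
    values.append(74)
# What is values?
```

Step-by-step execution trace:
1. Inner try: `values.append(7)` → values = [7].
2. `raise TypeError()` raises TypeError.
3. Inner `except RuntimeError` does not match TypeError; exception propagates to outer try.
4. Outer `except TypeError` matches → `values.append(74)` → values = [7, 74].
Result: [7, 74]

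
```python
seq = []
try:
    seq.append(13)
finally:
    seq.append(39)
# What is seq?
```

Step-by-step execution trace:
1. try: `seq.append(13)` → seq = [13].
2. The try body completes without raising.
3. finally always runs: `seq.append(39)` → seq = [13, 39].
Result: [13, 39]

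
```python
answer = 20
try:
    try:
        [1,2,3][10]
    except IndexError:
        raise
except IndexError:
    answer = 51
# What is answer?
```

Step-by-step execution trace:
1. Inner try: `[1,2,3][10]` raises IndexError.
2. Inner `except IndexError` matches; bare `raise` re-raises the same IndexError.
3. Outer `except IndexError` matches → answer = 51.
Result: 51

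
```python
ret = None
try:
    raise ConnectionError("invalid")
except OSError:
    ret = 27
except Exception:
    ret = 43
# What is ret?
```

Step-by-step execution trace:
1. `raise ConnectionError(...)` raises ConnectionError.
2. `except OSError` matches (ConnectionError is a subclass of OSError) → ret = 27.
3. `except Exception` is not reached.
Result: 27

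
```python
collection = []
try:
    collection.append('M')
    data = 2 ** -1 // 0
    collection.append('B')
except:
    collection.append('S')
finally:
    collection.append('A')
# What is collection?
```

Step-by-step execution trace:
1. try: `collection.append('M')` → collection = ['M'].
2. `data = 2 ** -1 // 0` raises ZeroDivisionError; `collection.append('B')` is not reached.
3. bare `except` matches → `collection.append('S')` → collection = ['M', 'S'].
4. finally always runs: `collection.append('A')` → collection = ['M', 'S', 'A'].
Result: ['M', 'S', 'A']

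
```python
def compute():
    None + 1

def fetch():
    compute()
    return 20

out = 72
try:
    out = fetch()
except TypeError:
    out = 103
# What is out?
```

Step-by-step execution trace:
1. out starts at 72.
2. try: `fetch()` calls `compute()`.
3. `compute()` evaluates `None + 1`, which raises TypeError; it propagates through fetch (uncaught).
4. `return 20` in fetch is not reached; the assignment to out does not complete.
5. `except TypeError` matches → out = 103.
Result: 103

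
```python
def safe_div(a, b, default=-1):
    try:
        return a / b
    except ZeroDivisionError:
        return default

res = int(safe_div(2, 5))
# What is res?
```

Step-by-step execution trace:
1. `safe_div(2, 5)` enters try: `return 2 / 5` → returns 0.4. No exception raised.
2. `except ZeroDivisionError` is skipped.
3. `int(0.4)` → 0 → res = 0.
Result: 0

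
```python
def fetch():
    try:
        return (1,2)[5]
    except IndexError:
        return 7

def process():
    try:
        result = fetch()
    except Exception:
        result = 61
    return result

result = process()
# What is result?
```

Step-by-step execution trace:
1. `process()` calls `fetch()`.
2. In fetch: `(1,2)[5]` raises IndexError; `except IndexError` catches it → returns 7.
3. In process: `result = fetch()` → result = 7. No exception reaches process.
4. `except Exception` is skipped; process returns 7.
5. result = 7.
Result: 7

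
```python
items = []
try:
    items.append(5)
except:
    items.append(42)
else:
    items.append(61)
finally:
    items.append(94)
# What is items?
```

Step-by-step execution trace:
1. try: `items.append(5)` → items = [5]. No exception raised.
2. `except` is skipped.
3. `else` runs: `items.append(61)` → items = [5, 61].
4. `finally` always runs: `items.append(94)` → items = [5, 61, 94].
Result: [5, 61, 94]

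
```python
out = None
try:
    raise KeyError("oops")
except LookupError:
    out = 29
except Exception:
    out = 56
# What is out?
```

Step-by-step execution trace:
1. `raise KeyError(...)` raises KeyError.
2. `except LookupError` matches (KeyError is a subclass of LookupError) → out = 29.
3. `except Exception` is not reached.
Result: 29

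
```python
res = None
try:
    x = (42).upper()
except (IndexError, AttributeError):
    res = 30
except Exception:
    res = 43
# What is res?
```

Step-by-step execution trace:
1. `x = (42).upper()` raises AttributeError.
2. `except (IndexError, AttributeError)` matches (AttributeError is in the tuple) → res = 30.
3. `except Exception` is not reached.
Result: 30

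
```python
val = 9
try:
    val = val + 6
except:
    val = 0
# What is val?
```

Step-by-step execution trace:
1. val starts at 9.
2. try: `val = val + 6` → val = 15. No exception raised.
3. `except` is skipped.
Result: 15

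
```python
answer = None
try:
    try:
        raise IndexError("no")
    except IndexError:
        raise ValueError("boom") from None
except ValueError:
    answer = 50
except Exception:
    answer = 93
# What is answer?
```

Step-by-step execution trace:
1. Inner try raises IndexError; inner `except IndexError` catches it.
2. `raise ValueError(...) from None` raises ValueError (from None suppresses __context__, but the active exception is still ValueError).
3. Outer `except ValueError` matches → answer = 50.
4. `except Exception` is not reached.
Result: 50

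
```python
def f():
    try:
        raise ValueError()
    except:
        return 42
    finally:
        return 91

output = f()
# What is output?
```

Step-by-step execution trace:
1. `f()` enters try: `raise ValueError()` raises ValueError.
2. bare `except` matches → `return 42` sets pending return value 42.
3. Before returning, `finally: return 91` runs and overrides the pending return.
4. f() returns 91 → output = 91.
Result: 91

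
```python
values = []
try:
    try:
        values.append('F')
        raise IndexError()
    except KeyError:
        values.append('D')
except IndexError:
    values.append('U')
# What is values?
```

Step-by-step execution trace:
1. Inner try: `values.append('F')` → values = ['F'].
2. `raise IndexError()` raises IndexError.
3. Inner `except KeyError` does not match IndexError; exception propagates to outer try.
4. Outer `except IndexError` matches → `values.append('U')` → values = ['F', 'U'].
Result: ['F', 'U']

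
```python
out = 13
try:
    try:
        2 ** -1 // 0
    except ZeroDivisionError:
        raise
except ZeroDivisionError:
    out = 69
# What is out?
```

Step-by-step execution trace:
1. Inner try: `2 ** -1 // 0` raises ZeroDivisionError.
2. Inner `except ZeroDivisionError` matches; bare `raise` re-raises the same ZeroDivisionError.
3. Outer `except ZeroDivisionError` matches → out = 69.
Result: 69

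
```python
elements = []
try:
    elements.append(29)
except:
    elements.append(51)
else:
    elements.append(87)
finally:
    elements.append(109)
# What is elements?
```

Step-by-step execution trace:
1. try: `elements.append(29)` → elements = [29]. No exception raised.
2. `except` is skipped.
3. `else` runs: `elements.append(87)` → elements = [29, 87].
4. `finally` always runs: `elements.append(109)` → elements = [29, 87, 109].
Result: [29, 87, 109]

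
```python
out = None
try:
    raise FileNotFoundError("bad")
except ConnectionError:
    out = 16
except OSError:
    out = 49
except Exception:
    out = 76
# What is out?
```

Step-by-step execution trace:
1. `raise FileNotFoundError(...)` raises FileNotFoundError.
2. `except ConnectionError` does not match (FileNotFoundError is not a subclass of ConnectionError); skipped.
3. `except OSError` matches (FileNotFoundError is a subclass of OSError) → out = 49.
4. `except Exception` is not reached.
Result: 49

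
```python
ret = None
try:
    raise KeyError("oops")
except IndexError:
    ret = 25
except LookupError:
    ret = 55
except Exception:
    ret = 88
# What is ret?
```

Step-by-step execution trace:
1. `raise KeyError(...)` raises KeyError.
2. `except IndexError` does not match (KeyError is not a subclass of IndexError); skipped.
3. `except LookupError` matches (KeyError is a subclass of LookupError) → ret = 55.
4. `except Exception` is not reached.
Result: 55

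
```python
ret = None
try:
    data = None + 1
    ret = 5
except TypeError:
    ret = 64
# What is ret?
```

Step-by-step execution trace:
1. `data = None + 1` raises TypeError.
2. `ret = 5` is not reached.
3. `except TypeError` matches → ret = 64.
Result: 64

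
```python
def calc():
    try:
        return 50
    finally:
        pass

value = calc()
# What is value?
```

Step-by-step execution trace:
1. `calc()` enters try: `return 50` sets pending return value 50.
2. Before returning, `finally: pass` runs (no effect).
3. calc() returns 50 → value = 50.
Result: 50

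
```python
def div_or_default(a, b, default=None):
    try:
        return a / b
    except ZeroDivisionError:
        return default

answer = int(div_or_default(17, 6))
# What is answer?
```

Step-by-step execution trace:
1. `div_or_default(17, 6)` enters try: `return 17 / 6` → returns 2.8333333333333335. No exception raised.
2. `except ZeroDivisionError` is skipped.
3. `int(2.8333333333333335)` → 2 → answer = 2.
Result: 2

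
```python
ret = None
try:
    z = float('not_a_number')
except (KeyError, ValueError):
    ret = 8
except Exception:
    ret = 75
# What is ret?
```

Step-by-step execution trace:
1. `z = float('not_a_number')` raises ValueError.
2. `except (KeyError, ValueError)` matches (ValueError is in the tuple) → ret = 8.
3. `except Exception` is not reached.
Result: 8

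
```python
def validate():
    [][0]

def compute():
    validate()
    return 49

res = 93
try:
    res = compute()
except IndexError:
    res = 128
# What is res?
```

Step-by-step execution trace:
1. res starts at 93.
2. try: `compute()` calls `validate()`.
3. `validate()` evaluates `[][0]`, which raises IndexError; it propagates through compute (uncaught).
4. `return 49` in compute is not reached; the assignment to res does not complete.
5. `except IndexError` matches → res = 128.
Result: 128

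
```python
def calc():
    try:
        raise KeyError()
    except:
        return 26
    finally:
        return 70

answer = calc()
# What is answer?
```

Step-by-step execution trace:
1. `calc()` enters try: `raise KeyError()` raises KeyError.
2. bare `except` matches → `return 26` sets pending return value 26.
3. Before returning, `finally: return 70` runs and overrides the pending return.
4. calc() returns 70 → answer = 70.
Result: 70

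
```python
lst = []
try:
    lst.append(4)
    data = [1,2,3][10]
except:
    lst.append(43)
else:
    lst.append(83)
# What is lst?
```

Step-by-step execution trace:
1. try: `lst.append(4)` → lst = [4].
2. `data = [1,2,3][10]` raises IndexError.
3. bare `except` matches → `lst.append(43)` → lst = [4, 43].
4. `else` is skipped (an exception was raised).
Result: [4, 43]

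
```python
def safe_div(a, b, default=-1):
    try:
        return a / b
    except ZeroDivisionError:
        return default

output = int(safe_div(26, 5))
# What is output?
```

Step-by-step execution trace:
1. `safe_div(26, 5)` enters try: `return 26 / 5` → returns 5.2. No exception raised.
2. `except ZeroDivisionError` is skipped.
3. `int(5.2)` → 5 → output = 5.
Result: 5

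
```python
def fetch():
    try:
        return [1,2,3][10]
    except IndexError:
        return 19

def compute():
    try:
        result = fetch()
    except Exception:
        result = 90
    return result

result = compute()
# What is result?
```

Step-by-step execution trace:
1. `compute()` calls `fetch()`.
2. In fetch: `[1,2,3][10]` raises IndexError; `except IndexError` catches it → returns 19.
3. In compute: `result = fetch()` → result = 19. No exception reaches compute.
4. `except Exception` is skipped; compute returns 19.
5. result = 19.
Result: 19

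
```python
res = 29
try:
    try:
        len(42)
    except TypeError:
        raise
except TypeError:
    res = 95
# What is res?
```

Step-by-step execution trace:
1. Inner try: `len(42)` raises TypeError.
2. Inner `except TypeError` matches; bare `raise` re-raises the same TypeError.
3. Outer `except TypeError` matches → res = 95.
Result: 95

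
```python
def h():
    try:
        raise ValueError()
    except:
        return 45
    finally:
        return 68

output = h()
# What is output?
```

Step-by-step execution trace:
1. `h()` enters try: `raise ValueError()` raises ValueError.
2. bare `except` matches → `return 45` sets pending return value 45.
3. Before returning, `finally: return 68` runs and overrides the pending return.
4. h() returns 68 → output = 68.
Result: 68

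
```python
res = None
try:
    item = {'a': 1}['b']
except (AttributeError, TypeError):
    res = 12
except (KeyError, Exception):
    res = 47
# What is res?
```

Step-by-step execution trace:
1. `item = {'a': 1}['b']` raises KeyError.
2. `except (AttributeError, TypeError)` does not match KeyError; skipped.
3. `except (KeyError, Exception)` matches (KeyError is in the tuple) → res = 47.
Result: 47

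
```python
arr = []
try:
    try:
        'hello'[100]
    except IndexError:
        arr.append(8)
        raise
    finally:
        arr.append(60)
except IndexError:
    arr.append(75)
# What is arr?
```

Step-by-step execution trace:
1. Inner try: `'hello'[100]` raises IndexError.
2. Inner `except IndexError` matches → `arr.append(8)` → arr = [8].
3. bare `raise` re-raises IndexError.
4. Inner `finally` runs during unwinding: `arr.append(60)` → arr = [8, 60].
5. Outer `except IndexError` matches → `arr.append(75)` → arr = [8, 60, 75].
Result: [8, 60, 75]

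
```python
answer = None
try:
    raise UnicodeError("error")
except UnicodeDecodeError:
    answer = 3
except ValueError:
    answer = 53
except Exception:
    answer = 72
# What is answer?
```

Step-by-step execution trace:
1. `raise UnicodeError(...)` raises UnicodeError.
2. `except UnicodeDecodeError` does not match (UnicodeError is not a subclass of UnicodeDecodeError); skipped.
3. `except ValueError` matches (UnicodeError is a subclass of ValueError) → answer = 53.
4. `except Exception` is not reached.
Result: 53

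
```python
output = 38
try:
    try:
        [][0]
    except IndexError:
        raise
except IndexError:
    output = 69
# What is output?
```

Step-by-step execution trace:
1. Inner try: `[][0]` raises IndexError.
2. Inner `except IndexError` matches; bare `raise` re-raises the same IndexError.
3. Outer `except IndexError` matches → output = 69.
Result: 69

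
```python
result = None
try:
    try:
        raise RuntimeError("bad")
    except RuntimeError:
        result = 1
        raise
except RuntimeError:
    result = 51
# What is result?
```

Step-by-step execution trace:
1. Inner try: `raise RuntimeError("bad")` raises RuntimeError.
2. Inner `except RuntimeError` matches → result = 1.
3. bare `raise` re-raises the same RuntimeError.
4. Outer `except RuntimeError` matches → result = 51.
Result: 51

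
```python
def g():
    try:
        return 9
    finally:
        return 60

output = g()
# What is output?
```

Step-by-step execution trace:
1. `g()` enters try: `return 9` sets pending return value 9.
2. Before returning, `finally: return 60` runs and overrides the pending return.
3. g() returns 60 → output = 60.
Result: 60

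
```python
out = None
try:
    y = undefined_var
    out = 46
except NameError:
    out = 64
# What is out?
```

Step-by-step execution trace:
1. `y = undefined_var` raises NameError.
2. `out = 46` is not reached.
3. `except NameError` matches → out = 64.
Result: 64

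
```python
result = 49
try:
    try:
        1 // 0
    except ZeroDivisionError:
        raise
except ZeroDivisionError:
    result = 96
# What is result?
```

Step-by-step execution trace:
1. Inner try: `1 // 0` raises ZeroDivisionError.
2. Inner `except ZeroDivisionError` matches; bare `raise` re-raises the same ZeroDivisionError.
3. Outer `except ZeroDivisionError` matches → result = 96.
Result: 96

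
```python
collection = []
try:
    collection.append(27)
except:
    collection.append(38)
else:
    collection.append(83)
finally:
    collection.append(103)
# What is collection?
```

Step-by-step execution trace:
1. try: `collection.append(27)` → collection = [27]. No exception raised.
2. `except` is skipped.
3. `else` runs: `collection.append(83)` → collection = [27, 83].
4. `finally` always runs: `collection.append(103)` → collection = [27, 83, 103].
Result: [27, 83, 103]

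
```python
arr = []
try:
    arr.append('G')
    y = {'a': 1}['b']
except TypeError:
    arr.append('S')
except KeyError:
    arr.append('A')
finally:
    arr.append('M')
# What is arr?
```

Step-by-step execution trace:
1. try: `arr.append('G')` → arr = ['G'].
2. `y = {'a': 1}['b']` raises KeyError.
3. `except TypeError` does not match KeyError; skipped.
4. `except KeyError` matches → `arr.append('A')` → arr = ['G', 'A'].
5. finally always runs: `arr.append('M')` → arr = ['G', 'A', 'M'].
Result: ['G', 'A', 'M']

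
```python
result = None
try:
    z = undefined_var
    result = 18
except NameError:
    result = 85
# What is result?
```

Step-by-step execution trace:
1. `z = undefined_var` raises NameError.
2. `result = 18` is not reached.
3. `except NameError` matches → result = 85.
Result: 85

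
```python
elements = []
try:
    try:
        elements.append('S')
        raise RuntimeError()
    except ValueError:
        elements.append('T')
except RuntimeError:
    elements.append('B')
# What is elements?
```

Step-by-step execution trace:
1. Inner try: `elements.append('S')` → elements = ['S'].
2. `raise RuntimeError()` raises RuntimeError.
3. Inner `except ValueError` does not match RuntimeError; exception propagates to outer try.
4. Outer `except RuntimeError` matches → `elements.append('B')` → elements = ['S', 'B'].
Result: ['S', 'B']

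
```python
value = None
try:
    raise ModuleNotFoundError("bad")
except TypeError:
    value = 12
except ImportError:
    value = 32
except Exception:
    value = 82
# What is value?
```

Step-by-step execution trace:
1. `raise ModuleNotFoundError(...)` raises ModuleNotFoundError.
2. `except TypeError` does not match (ModuleNotFoundError is not a subclass of TypeError); skipped.
3. `except ImportError` matches (ModuleNotFoundError is a subclass of ImportError) → value = 32.
4. `except Exception` is not reached.
Result: 32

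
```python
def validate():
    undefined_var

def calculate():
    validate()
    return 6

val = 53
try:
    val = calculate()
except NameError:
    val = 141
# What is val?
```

Step-by-step execution trace:
1. val starts at 53.
2. try: `calculate()` calls `validate()`.
3. `validate()` evaluates `undefined_var`, which raises NameError; it propagates through calculate (uncaught).
4. `return 6` in calculate is not reached; the assignment to val does not complete.
5. `except NameError` matches → val = 141.
Result: 141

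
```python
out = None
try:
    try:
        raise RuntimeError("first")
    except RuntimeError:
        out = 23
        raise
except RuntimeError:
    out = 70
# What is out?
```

Step-by-step execution trace:
1. Inner try: `raise RuntimeError("first")` raises RuntimeError.
2. Inner `except RuntimeError` matches → out = 23.
3. bare `raise` re-raises the same RuntimeError.
4. Outer `except RuntimeError` matches → out = 70.
Result: 70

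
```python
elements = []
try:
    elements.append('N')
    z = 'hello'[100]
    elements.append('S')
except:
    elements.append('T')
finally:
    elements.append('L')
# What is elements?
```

Step-by-step execution trace:
1. try: `elements.append('N')` → elements = ['N'].
2. `z = 'hello'[100]` raises IndexError; `elements.append('S')` is not reached.
3. bare `except` matches → `elements.append('T')` → elements = ['N', 'T'].
4. finally always runs: `elements.append('L')` → elements = ['N', 'T', 'L'].
Result: ['N', 'T', 'L']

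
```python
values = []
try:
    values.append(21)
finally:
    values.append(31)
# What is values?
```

Step-by-step execution trace:
1. try: `values.append(21)` → values = [21].
2. The try body completes without raising.
3. finally always runs: `values.append(31)` → values = [21, 31].
Result: [21, 31]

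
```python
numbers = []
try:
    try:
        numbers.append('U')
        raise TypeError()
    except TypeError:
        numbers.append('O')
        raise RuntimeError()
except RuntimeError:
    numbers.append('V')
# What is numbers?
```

Step-by-step execution trace:
1. Inner try: `numbers.append('U')` → numbers = ['U'].
2. `raise TypeError()` raises TypeError.
3. Inner `except TypeError` matches → `numbers.append('O')` → numbers = ['U', 'O'].
4. `raise RuntimeError()` raises RuntimeError; propagates to outer try.
5. Outer `except RuntimeError` matches → `numbers.append('V')` → numbers = ['U', 'O', 'V'].
Result: ['U', 'O', 'V']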